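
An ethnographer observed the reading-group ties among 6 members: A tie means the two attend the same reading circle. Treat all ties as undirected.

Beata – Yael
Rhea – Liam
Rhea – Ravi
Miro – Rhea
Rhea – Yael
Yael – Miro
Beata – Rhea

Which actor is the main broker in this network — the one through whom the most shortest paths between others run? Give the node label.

Unnormalized betweenness of each node: Beata:0, Liam:0, Miro:0, Ravi:0, Rhea:15/2, Yael:1/2.
Rhea has the largest value, 15/2, making it the main broker — the node through which the most shortest paths run.

Rhea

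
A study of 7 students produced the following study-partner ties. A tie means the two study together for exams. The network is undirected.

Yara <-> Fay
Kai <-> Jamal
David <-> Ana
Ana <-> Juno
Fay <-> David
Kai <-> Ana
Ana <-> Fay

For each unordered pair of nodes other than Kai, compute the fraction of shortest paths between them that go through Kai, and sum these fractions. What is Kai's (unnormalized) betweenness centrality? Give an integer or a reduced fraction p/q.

5

Pairs whose geodesics pass through Kai — Ana–Jamal: 1; Jamal–Juno: 1; Jamal–Fay: 1; Jamal–Yara: 1; Jamal–David: 1.
All other pairs contribute 0.
Summing the contributions gives betweenness(Kai) = 5.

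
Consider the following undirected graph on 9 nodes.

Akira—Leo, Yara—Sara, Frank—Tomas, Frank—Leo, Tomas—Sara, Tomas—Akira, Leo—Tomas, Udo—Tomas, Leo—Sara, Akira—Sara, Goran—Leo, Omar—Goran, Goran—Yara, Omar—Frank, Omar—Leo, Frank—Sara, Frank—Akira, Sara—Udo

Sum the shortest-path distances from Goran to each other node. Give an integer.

Distances from Goran: Akira:2, Frank:2, Leo:1, Omar:1, Sara:2, Tomas:2, Udo:3, Yara:1.
Sum = 2 + 2 + 1 + 1 + 2 + 2 + 3 + 1 = 14.

14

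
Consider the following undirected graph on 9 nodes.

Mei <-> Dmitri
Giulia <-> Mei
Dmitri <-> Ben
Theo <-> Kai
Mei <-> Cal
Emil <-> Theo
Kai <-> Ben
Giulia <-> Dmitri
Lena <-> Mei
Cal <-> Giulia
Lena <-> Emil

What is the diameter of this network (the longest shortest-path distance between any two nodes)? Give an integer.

Eccentricity of each node (its greatest distance to any other): Ben:3, Cal:4, Dmitri:3, Emil:3, Giulia:4, Kai:4, Lena:3, Mei:3, Theo:4.
The maximum eccentricity is 4, realized for instance by the pair Giulia–Theo via Giulia – Dmitri – Ben – Kai – Theo. So the diameter is 4.

4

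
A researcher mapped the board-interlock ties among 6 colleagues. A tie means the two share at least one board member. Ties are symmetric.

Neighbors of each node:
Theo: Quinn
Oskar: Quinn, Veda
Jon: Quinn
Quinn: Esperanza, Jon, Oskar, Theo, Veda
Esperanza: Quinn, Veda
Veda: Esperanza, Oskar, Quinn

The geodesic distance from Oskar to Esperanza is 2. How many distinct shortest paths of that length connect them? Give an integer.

2

The shortest distance is 2. The length-2 paths are: Oskar–Quinn–Esperanza; Oskar–Veda–Esperanza.
That gives 2 distinct shortest paths.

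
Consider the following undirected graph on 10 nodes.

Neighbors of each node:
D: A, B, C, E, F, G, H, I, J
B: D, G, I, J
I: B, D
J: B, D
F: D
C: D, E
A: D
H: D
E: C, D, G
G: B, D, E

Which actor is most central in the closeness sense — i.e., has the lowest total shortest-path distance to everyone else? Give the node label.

Farness (sum of distances to all others) for each node — A:17, B:14, C:16, D:9, E:15, F:17, G:15, H:17, I:16, J:16.
The smallest farness is 9, for D, so D has the highest closeness.

D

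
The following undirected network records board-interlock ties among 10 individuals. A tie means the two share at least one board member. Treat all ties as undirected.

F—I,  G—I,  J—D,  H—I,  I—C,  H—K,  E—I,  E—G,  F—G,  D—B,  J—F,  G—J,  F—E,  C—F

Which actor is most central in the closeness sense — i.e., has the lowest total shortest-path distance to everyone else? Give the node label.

F

Farness (sum of distances to all others) for each node — B:32, C:20, D:24, E:19, F:15, G:16, H:22, I:16, J:18, K:30.
The smallest farness is 15, for F, so F has the highest closeness.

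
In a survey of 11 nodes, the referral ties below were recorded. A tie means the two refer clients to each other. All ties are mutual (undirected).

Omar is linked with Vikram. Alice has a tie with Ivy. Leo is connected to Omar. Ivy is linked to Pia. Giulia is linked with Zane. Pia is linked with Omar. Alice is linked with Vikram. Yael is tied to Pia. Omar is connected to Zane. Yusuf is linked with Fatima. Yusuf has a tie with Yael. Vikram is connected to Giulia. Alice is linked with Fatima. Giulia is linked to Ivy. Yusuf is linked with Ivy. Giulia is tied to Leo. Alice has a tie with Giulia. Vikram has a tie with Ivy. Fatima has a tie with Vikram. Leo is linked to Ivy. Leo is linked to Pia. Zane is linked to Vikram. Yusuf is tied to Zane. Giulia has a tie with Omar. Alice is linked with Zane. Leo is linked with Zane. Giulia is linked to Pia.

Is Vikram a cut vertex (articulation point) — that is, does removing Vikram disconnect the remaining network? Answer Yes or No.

No

Even without Vikram, every remaining node can still reach every other (the residual graph is connected), so Vikram is not a cut vertex.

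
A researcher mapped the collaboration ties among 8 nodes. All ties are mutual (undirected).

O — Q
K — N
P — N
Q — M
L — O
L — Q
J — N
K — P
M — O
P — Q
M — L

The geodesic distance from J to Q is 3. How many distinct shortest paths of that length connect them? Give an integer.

1

The shortest distance is 3, and the only length-3 path is J–N–P–Q. So there is exactly 1 shortest path.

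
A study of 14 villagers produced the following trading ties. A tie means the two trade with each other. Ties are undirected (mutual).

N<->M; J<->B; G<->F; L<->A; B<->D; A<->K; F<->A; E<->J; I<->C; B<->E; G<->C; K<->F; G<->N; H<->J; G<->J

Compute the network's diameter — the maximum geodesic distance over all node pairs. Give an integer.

6

Eccentricity of each node (its greatest distance to any other): A:5, B:5, C:4, D:6, E:5, F:4, G:3, H:5, I:5, J:4, K:5, L:6, M:5, N:4.
The maximum eccentricity is 6, realized for instance by the pair L–D via L – A – F – G – J – B – D. So the diameter is 6.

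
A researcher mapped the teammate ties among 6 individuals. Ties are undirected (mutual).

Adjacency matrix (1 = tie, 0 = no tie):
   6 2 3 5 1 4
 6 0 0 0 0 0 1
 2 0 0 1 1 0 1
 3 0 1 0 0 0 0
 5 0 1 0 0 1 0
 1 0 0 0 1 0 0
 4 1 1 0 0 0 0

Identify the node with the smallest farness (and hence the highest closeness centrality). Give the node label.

2

Farness (sum of distances to all others) for each node — 1:13, 2:7, 3:11, 4:9, 5:9, 6:13.
The smallest farness is 7, for 2, so 2 has the highest closeness.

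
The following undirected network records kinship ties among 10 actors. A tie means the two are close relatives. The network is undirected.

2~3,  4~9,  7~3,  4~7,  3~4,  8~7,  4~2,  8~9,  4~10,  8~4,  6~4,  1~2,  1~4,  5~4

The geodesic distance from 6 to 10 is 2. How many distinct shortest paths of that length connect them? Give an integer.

The shortest distance is 2, and the only length-2 path is 6–4–10. So there is exactly 1 shortest path.

1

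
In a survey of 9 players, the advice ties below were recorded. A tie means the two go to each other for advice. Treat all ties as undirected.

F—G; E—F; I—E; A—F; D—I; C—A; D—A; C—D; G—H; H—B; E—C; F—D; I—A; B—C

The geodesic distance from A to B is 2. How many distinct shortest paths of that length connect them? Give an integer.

1

The shortest distance is 2, and the only length-2 path is A–C–B. So there is exactly 1 shortest path.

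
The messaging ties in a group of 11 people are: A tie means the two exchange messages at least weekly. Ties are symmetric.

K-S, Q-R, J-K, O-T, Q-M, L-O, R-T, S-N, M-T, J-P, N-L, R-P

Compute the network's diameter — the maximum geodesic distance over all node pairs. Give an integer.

5

Eccentricity of each node (its greatest distance to any other): J:4, K:5, L:4, M:5, N:5, O:4, P:4, Q:5, R:4, S:5, T:4.
The maximum eccentricity is 5, realized for instance by the pair K–M via K – J – P – R – Q – M. So the diameter is 5.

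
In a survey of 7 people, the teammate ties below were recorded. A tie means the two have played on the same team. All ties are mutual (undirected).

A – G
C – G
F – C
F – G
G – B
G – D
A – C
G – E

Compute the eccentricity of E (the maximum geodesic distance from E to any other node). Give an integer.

2

Distances from E: A:2, B:2, C:2, D:2, F:2, G:1.
The largest is 2 (to F, A, B, C, and D), so the eccentricity of E is 2.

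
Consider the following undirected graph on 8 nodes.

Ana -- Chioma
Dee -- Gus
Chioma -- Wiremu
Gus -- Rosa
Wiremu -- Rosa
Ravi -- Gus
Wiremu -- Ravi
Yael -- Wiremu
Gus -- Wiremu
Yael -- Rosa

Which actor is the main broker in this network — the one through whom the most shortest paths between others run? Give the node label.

Wiremu

Unnormalized betweenness of each node: Ana:0, Chioma:6, Dee:0, Gus:13/2, Ravi:0, Rosa:1, Wiremu:25/2, Yael:0.
Wiremu has the largest value, 25/2, making it the main broker — the node through which the most shortest paths run.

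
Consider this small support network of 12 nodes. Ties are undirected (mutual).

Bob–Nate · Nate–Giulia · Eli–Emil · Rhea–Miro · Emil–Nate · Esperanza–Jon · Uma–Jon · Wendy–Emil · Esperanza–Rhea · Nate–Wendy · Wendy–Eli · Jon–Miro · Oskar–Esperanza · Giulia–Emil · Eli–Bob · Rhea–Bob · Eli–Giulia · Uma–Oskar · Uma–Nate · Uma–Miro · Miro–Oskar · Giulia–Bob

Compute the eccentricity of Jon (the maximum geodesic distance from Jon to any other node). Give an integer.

4

Distances from Jon: Bob:3, Eli:4, Emil:3, Esperanza:1, Giulia:3, Miro:1, Nate:2, Oskar:2, Rhea:2, Uma:1, Wendy:3.
The largest is 4 (to Eli), so the eccentricity of Jon is 4.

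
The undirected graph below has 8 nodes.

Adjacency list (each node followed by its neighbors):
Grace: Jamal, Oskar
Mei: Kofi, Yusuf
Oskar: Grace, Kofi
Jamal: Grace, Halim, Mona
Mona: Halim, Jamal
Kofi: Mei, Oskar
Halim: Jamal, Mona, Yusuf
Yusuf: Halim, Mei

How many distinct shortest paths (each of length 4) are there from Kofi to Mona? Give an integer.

2

The shortest distance is 4. The length-4 paths are: Kofi–Mei–Yusuf–Halim–Mona; Kofi–Oskar–Grace–Jamal–Mona.
That gives 2 distinct shortest paths.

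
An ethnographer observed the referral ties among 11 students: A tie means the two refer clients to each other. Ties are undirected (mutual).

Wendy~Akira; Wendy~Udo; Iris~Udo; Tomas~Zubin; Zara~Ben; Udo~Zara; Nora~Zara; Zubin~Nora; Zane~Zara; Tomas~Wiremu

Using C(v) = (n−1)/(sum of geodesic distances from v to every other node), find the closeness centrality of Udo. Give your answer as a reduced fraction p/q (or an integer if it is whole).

Distances from Udo: Akira:2, Ben:2, Iris:1, Nora:2, Tomas:4, Wendy:1, Wiremu:5, Zane:2, Zara:1, Zubin:3. Sum = 23.
n = 11, so closeness = 10/23.

10/23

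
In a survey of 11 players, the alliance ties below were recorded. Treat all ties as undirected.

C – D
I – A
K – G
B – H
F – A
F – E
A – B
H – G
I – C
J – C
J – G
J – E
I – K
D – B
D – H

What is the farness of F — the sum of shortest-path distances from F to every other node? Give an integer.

23

Distances from F: A:1, B:2, C:3, D:3, E:1, G:3, H:3, I:2, J:2, K:3.
Sum = 1 + 2 + 3 + 3 + 1 + 3 + 3 + 2 + 2 + 3 = 23.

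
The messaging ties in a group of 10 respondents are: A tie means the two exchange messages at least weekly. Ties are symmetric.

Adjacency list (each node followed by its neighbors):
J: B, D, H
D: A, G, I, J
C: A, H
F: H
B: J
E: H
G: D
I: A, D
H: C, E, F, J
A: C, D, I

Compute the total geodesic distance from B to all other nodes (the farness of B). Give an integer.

Distances from B: A:3, C:3, D:2, E:3, F:3, G:3, H:2, I:3, J:1.
Sum = 3 + 3 + 2 + 3 + 3 + 3 + 2 + 3 + 1 = 23.

23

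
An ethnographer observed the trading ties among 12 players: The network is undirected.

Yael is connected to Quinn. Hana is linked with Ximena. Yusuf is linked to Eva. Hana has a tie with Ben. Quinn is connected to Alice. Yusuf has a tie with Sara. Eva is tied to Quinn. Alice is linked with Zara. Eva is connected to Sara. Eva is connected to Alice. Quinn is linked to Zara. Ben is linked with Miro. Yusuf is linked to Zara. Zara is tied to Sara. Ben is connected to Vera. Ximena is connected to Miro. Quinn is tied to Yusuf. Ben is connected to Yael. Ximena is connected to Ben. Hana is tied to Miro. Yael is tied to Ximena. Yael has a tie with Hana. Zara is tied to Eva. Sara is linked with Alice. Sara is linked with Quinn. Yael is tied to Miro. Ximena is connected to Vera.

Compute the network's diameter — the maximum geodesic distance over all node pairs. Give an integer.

4

Eccentricity of each node (its greatest distance to any other): Alice:4, Ben:3, Eva:4, Hana:3, Miro:3, Quinn:3, Sara:4, Vera:4, Ximena:3, Yael:2, Yusuf:4, Zara:4.
The maximum eccentricity is 4, realized for instance by the pair Yusuf–Vera via Yusuf – Quinn – Yael – Ben – Vera. So the diameter is 4.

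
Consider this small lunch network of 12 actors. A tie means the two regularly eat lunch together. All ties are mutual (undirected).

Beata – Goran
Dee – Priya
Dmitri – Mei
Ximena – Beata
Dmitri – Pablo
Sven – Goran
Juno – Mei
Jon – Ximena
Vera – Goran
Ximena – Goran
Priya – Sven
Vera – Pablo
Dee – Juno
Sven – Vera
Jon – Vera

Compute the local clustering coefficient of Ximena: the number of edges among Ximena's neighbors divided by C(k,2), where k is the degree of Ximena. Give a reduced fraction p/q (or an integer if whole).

Ximena's neighbors: Beata, Goran, and Jon (k = 3).
Possible neighbor pairs: C(3,2) = 3. Edges among them: Beata–Goran → e = 1.
Clustering(Ximena) = 1/3.

1/3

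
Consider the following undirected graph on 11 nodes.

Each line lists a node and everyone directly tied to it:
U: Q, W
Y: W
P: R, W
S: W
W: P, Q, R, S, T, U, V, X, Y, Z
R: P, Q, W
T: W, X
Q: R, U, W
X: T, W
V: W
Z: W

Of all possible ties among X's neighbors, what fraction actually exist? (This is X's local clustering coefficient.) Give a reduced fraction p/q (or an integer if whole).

X's neighbors: T and W (k = 2).
Possible neighbor pairs: C(2,2) = 1. Edges among them: T–W → e = 1.
Clustering(X) = 1/1.

1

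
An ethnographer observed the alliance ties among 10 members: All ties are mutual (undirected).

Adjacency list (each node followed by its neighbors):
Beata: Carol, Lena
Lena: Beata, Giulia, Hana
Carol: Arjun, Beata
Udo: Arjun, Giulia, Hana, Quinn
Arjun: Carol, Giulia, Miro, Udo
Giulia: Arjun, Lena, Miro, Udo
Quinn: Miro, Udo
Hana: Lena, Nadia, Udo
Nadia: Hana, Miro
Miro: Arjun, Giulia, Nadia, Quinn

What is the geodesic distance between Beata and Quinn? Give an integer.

One shortest route is Beata – Lena – Giulia – Miro – Quinn, which uses 4 edges, and at distance 3 from Beata we only reach {Miro, Nadia, Udo}, which does not include Quinn. So d(Beata,Quinn) = 4.

4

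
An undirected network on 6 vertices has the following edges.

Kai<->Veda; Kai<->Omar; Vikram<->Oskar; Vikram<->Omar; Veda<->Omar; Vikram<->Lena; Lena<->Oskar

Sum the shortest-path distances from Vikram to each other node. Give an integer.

Distances from Vikram: Kai:2, Lena:1, Omar:1, Oskar:1, Veda:2.
Sum = 2 + 1 + 1 + 1 + 2 = 7.

7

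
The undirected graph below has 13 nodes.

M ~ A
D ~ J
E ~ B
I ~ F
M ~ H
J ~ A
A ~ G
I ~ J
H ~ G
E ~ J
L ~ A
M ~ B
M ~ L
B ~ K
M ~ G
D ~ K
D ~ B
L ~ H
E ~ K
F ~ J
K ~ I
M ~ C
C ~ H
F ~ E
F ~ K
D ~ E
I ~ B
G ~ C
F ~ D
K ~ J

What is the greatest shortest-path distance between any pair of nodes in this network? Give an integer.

Eccentricity of each node (its greatest distance to any other): A:2, B:2, C:4, D:3, E:3, F:4, G:3, H:4, I:3, J:3, K:3, L:3, M:3.
The maximum eccentricity is 4, realized for instance by the pair C–F via C – M – B – E – F. So the diameter is 4.

4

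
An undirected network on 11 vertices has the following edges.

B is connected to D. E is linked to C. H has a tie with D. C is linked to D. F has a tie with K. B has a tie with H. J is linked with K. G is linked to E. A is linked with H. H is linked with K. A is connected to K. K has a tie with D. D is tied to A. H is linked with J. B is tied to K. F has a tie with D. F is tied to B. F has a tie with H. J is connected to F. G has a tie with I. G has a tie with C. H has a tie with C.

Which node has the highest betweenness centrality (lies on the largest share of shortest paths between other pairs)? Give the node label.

C

Unnormalized betweenness of each node: A:0, B:0, C:21, D:26/3, E:0, F:2/3, G:9, H:83/6, I:0, J:0, K:11/6.
C has the largest value, 21, making it the main broker — the node through which the most shortest paths run.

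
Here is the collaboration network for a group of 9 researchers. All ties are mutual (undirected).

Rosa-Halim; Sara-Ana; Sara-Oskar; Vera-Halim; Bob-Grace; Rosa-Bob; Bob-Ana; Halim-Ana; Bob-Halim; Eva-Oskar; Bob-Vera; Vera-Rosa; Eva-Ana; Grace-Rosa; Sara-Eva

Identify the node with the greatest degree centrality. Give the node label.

Bob

Degrees — Ana:4, Bob:5, Eva:3, Grace:2, Halim:4, Oskar:2, Rosa:4, Sara:3, Vera:3.
The maximum is 5, attained only by Bob.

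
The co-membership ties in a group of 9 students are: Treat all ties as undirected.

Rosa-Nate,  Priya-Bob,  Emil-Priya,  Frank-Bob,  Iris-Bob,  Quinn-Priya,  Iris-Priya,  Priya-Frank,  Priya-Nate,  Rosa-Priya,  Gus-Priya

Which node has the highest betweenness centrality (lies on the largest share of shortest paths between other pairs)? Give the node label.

Priya

Unnormalized betweenness of each node: Bob:1/2, Emil:0, Frank:0, Gus:0, Iris:0, Nate:0, Priya:49/2, Quinn:0, Rosa:0.
Priya has the largest value, 49/2, making it the main broker — the node through which the most shortest paths run.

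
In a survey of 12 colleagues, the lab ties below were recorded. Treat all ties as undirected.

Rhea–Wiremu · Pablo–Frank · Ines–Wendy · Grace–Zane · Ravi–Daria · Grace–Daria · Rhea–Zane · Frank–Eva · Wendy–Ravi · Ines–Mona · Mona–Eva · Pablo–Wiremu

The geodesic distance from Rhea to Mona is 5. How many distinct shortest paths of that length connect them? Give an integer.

The shortest distance is 5, and the only length-5 path is Rhea–Wiremu–Pablo–Frank–Eva–Mona. So there is exactly 1 shortest path.

1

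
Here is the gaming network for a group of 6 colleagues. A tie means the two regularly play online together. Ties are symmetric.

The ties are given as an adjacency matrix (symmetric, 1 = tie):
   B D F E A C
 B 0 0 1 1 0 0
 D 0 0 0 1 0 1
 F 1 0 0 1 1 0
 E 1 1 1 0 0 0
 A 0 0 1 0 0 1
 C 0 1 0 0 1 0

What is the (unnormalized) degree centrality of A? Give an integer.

2

A is directly tied to C and F. That is 2 neighbors, so the degree of A is 2.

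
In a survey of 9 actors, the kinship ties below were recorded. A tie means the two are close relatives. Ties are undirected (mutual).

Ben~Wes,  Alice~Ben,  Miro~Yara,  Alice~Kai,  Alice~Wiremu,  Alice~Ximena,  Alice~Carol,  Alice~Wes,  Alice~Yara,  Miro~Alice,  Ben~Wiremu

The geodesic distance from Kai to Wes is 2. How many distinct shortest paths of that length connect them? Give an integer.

1

The shortest distance is 2, and the only length-2 path is Kai–Alice–Wes. So there is exactly 1 shortest path.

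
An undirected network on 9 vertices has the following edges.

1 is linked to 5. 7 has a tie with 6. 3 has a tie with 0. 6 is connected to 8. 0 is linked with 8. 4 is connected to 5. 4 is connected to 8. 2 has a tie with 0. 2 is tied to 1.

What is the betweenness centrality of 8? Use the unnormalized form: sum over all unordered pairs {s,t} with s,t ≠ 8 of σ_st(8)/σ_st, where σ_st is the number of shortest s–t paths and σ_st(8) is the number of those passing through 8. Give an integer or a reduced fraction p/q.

Pairs whose geodesics pass through 8 — 4–3: 1; 4–0: 1; 4–6: 1; 4–2: 1/2; 4–7: 1; 3–6: 1; 3–5: 1/2; 3–7: 1; 0–6: 1; 0–5: 1/2; 0–7: 1; 6–2: 1; 6–5: 1; 6–1: 2/2 … (+3 more pairs).
All other pairs contribute 0.
Summing the contributions gives betweenness(8) = 31/2.

31/2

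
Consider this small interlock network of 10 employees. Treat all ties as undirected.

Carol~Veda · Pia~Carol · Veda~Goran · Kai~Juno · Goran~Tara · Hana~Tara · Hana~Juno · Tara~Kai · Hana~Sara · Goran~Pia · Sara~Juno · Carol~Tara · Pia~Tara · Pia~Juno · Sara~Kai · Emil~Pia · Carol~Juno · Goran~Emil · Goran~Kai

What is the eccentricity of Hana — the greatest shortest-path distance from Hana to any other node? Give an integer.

3

Distances from Hana: Carol:2, Emil:3, Goran:2, Juno:1, Kai:2, Pia:2, Sara:1, Tara:1, Veda:3.
The largest is 3 (to Emil and Veda), so the eccentricity of Hana is 3.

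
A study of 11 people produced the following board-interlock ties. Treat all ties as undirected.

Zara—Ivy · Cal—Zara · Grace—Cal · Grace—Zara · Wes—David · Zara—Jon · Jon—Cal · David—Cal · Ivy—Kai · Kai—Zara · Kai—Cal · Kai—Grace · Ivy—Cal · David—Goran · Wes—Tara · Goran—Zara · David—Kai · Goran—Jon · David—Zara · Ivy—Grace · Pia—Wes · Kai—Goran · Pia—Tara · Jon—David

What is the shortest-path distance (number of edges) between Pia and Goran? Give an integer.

One shortest route is Pia – Wes – David – Goran, which uses 3 edges, and at distance 2 from Pia we only reach {David}, which does not include Goran. So d(Pia,Goran) = 3.

3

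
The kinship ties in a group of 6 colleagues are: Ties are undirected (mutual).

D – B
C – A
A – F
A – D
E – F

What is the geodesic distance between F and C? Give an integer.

2

One shortest route is F – A – C, which uses 2 edges, and F and C are not directly tied, so nothing shorter exists. So d(F,C) = 2.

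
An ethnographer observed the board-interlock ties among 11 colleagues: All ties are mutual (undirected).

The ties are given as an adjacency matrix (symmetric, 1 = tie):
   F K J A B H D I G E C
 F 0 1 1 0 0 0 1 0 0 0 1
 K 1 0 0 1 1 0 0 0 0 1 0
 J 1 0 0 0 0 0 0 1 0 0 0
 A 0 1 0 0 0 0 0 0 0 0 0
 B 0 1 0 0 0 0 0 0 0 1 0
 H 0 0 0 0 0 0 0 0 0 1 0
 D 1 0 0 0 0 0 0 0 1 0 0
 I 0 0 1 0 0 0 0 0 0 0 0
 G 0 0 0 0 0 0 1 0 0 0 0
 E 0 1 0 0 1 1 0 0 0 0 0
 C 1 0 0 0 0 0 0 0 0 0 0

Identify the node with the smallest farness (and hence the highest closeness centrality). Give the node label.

Farness (sum of distances to all others) for each node — A:27, B:25, C:26, D:24, E:24, F:17, G:33, H:33, I:33, J:24, K:18.
The smallest farness is 17, for F, so F has the highest closeness.

F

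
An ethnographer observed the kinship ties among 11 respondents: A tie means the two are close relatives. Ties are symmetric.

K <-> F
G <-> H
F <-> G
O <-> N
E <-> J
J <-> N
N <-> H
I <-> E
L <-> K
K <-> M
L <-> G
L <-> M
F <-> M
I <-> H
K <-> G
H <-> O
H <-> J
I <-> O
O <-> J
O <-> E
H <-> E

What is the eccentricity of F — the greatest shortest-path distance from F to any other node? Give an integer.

Distances from F: E:3, G:1, H:2, I:3, J:3, K:1, L:2, M:1, N:3, O:3.
The largest is 3 (to E, O, I, N, and J), so the eccentricity of F is 3.

3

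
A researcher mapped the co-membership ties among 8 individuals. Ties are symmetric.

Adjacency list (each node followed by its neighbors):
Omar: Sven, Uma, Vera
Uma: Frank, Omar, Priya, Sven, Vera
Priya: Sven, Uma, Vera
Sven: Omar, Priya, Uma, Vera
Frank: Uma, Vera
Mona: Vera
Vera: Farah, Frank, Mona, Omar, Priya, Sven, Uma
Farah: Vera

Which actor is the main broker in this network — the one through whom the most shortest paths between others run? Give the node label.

Unnormalized betweenness of each node: Farah:0, Frank:0, Mona:0, Omar:0, Priya:0, Sven:1/3, Uma:11/6, Vera:77/6.
Vera has the largest value, 77/6, making it the main broker — the node through which the most shortest paths run.

Vera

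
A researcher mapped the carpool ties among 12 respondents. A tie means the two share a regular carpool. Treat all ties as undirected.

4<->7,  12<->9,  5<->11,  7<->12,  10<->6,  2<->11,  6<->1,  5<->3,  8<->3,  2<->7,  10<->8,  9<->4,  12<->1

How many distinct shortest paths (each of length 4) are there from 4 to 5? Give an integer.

The shortest distance is 4, and the only length-4 path is 4–7–2–11–5. So there is exactly 1 shortest path.

1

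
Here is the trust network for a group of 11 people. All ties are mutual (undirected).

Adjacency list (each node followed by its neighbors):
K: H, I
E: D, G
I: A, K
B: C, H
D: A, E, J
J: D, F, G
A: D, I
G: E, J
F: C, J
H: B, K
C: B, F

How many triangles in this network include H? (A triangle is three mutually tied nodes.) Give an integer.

0

H's neighbors are B and K, but none of them are tied to each other, so no triangle contains H.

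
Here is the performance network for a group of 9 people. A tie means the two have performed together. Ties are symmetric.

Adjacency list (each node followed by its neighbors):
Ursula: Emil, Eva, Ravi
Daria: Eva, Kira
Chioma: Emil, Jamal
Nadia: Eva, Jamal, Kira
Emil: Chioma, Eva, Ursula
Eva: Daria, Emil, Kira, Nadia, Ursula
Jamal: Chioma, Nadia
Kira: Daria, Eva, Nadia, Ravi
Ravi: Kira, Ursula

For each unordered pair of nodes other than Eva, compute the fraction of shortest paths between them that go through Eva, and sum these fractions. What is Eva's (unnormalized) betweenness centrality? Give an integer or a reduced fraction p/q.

Pairs whose geodesics pass through Eva — Jamal–Daria: 1/2; Jamal–Ursula: 1/2; Nadia–Daria: 1/2; Nadia–Ursula: 1; Nadia–Emil: 1; Daria–Ursula: 1; Daria–Emil: 1; Daria–Chioma: 1; Kira–Ursula: 1/2; Kira–Emil: 1; Kira–Chioma: 1/2.
All other pairs contribute 0.
Summing the contributions gives betweenness(Eva) = 17/2.

17/2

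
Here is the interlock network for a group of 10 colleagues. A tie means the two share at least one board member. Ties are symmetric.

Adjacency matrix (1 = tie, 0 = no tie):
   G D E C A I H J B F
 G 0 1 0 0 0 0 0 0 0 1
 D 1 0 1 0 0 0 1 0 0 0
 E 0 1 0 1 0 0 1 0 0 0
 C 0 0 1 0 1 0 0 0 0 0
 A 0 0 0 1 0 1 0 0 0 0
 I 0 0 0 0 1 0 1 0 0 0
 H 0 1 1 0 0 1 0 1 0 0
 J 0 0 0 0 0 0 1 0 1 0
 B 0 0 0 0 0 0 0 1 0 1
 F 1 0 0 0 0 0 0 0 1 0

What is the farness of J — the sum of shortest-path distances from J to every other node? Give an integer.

Distances from J: A:3, B:1, C:3, D:2, E:2, F:2, G:3, H:1, I:2.
Sum = 3 + 1 + 3 + 2 + 2 + 2 + 3 + 1 + 2 = 19.

19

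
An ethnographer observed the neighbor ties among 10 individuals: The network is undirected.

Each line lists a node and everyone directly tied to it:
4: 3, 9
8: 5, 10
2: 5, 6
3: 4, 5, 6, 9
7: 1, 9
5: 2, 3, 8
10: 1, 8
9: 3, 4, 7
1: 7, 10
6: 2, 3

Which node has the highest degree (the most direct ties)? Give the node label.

Degrees — 1:2, 2:2, 3:4, 4:2, 5:3, 6:2, 7:2, 8:2, 9:3, 10:2.
The maximum is 4, attained only by 3.

3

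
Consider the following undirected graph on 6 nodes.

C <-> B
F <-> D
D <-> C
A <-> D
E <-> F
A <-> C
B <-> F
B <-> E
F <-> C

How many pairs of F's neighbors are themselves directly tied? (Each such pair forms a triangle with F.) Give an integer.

F's neighbors: B, C, D, and E.
Neighbor pairs that are themselves tied: F–B–C; F–B–E; F–C–D. Each forms one triangle with F, for 3 in total.

3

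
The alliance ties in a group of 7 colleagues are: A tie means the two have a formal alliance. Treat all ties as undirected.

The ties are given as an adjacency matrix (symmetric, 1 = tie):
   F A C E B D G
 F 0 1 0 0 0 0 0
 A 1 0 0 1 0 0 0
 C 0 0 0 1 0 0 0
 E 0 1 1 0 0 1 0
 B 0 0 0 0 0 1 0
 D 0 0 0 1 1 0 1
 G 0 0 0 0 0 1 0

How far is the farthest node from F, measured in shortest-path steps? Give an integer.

4

Distances from F: A:1, B:4, C:3, D:3, E:2, G:4.
The largest is 4 (to B and G), so the eccentricity of F is 4.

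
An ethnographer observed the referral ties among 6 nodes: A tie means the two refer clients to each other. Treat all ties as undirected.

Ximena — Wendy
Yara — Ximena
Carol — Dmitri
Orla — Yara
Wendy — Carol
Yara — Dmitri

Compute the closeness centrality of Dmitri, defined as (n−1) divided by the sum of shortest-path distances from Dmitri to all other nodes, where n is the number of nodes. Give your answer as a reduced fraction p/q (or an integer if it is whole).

5/8

Distances from Dmitri: Carol:1, Orla:2, Wendy:2, Ximena:2, Yara:1. Sum = 8.
n = 6, so closeness = 5/8.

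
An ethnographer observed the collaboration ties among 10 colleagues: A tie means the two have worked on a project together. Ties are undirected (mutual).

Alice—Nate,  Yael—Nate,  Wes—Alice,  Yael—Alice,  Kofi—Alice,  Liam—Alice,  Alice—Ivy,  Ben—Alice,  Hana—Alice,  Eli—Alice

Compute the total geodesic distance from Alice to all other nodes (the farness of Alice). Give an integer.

9

Distances from Alice: Ben:1, Eli:1, Hana:1, Ivy:1, Kofi:1, Liam:1, Nate:1, Wes:1, Yael:1.
Sum = 1 + 1 + 1 + 1 + 1 + 1 + 1 + 1 + 1 = 9.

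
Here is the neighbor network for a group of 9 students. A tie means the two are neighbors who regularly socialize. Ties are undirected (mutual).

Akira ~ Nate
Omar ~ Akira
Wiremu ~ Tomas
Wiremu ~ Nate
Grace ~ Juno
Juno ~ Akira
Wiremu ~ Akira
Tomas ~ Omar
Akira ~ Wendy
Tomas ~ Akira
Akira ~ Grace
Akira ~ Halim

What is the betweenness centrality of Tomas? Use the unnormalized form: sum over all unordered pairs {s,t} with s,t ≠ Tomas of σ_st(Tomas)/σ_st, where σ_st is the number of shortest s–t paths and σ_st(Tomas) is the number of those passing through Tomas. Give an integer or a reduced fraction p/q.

1/2

Pairs whose geodesics pass through Tomas — Omar–Wiremu: 1/2.
All other pairs contribute 0.
Summing the contributions gives betweenness(Tomas) = 1/2.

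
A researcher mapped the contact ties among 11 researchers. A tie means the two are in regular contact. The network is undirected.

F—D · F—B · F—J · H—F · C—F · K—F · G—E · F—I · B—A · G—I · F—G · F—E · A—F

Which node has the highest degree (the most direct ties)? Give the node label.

F

Degrees — A:2, B:2, C:1, D:1, E:2, F:10, G:3, H:1, I:2, J:1, K:1.
The maximum is 10, attained only by F.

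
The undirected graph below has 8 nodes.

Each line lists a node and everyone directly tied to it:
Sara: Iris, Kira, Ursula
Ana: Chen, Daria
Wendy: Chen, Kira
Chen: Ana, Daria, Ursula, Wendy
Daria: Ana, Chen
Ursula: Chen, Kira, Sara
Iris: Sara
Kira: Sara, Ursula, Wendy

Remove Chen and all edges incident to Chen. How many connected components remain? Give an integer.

Without Chen, the remaining ties split the others into: {Ana, Daria}; {Iris, Kira, Sara, Ursula, Wendy}.
That's 2 separate components.

2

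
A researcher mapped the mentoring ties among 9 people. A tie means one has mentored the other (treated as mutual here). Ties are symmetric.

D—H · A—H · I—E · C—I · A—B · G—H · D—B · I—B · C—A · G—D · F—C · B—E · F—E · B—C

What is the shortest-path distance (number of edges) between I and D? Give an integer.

One shortest route is I – B – D, which uses 2 edges, and I and D are not directly tied, so nothing shorter exists. So d(I,D) = 2.

2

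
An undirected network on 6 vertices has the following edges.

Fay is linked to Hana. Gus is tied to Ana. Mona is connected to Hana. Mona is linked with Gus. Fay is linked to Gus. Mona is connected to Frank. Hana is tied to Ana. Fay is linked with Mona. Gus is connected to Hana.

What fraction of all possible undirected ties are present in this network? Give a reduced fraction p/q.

3/5

There are 9 edges and 6 nodes, so the maximum possible is C(6,2) = 15.
Density = 9/15 = 3/5.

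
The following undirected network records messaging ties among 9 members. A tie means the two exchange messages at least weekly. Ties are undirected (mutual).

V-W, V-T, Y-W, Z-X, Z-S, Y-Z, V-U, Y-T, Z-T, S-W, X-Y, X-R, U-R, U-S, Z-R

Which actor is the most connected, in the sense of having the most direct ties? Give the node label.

Degrees — R:3, S:3, T:3, U:3, V:3, W:3, X:3, Y:4, Z:5.
The maximum is 5, attained only by Z.

Z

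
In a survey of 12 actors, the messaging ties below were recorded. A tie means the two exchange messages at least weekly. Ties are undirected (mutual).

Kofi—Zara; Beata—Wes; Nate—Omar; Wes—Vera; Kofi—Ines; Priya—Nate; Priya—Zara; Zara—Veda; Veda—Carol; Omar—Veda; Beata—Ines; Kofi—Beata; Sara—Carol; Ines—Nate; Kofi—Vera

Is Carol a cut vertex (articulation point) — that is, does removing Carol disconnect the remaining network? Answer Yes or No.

Removing Carol leaves {Beata, Ines, Kofi, Nate, Omar, Priya, Veda, Vera, Wes, and Zara} with no path to {Sara}, so the network splits into 2 components. Carol is a cut vertex.

Yes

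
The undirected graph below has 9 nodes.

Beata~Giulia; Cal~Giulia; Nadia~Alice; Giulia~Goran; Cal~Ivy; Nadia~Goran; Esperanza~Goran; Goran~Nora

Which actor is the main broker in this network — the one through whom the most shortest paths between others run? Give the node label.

Unnormalized betweenness of each node: Alice:0, Beata:0, Cal:7, Esperanza:0, Giulia:17, Goran:21, Ivy:0, Nadia:7, Nora:0.
Goran has the largest value, 21, making it the main broker — the node through which the most shortest paths run.

Goran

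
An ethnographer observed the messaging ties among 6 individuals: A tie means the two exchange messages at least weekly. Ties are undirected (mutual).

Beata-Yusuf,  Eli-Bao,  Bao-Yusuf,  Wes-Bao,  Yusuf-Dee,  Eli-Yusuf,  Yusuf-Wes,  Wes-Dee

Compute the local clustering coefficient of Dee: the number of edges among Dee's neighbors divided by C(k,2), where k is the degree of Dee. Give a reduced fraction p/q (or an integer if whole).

1

Dee's neighbors: Wes and Yusuf (k = 2).
Possible neighbor pairs: C(2,2) = 1. Edges among them: Wes–Yusuf → e = 1.
Clustering(Dee) = 1/1.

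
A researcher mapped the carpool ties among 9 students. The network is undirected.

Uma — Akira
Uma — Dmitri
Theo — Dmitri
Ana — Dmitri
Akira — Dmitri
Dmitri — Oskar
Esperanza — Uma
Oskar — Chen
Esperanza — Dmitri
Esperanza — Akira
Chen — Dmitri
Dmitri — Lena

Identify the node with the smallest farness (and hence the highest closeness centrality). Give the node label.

Dmitri

Farness (sum of distances to all others) for each node — Akira:13, Ana:15, Chen:14, Dmitri:8, Esperanza:13, Lena:15, Oskar:14, Theo:15, Uma:13.
The smallest farness is 8, for Dmitri, so Dmitri has the highest closeness.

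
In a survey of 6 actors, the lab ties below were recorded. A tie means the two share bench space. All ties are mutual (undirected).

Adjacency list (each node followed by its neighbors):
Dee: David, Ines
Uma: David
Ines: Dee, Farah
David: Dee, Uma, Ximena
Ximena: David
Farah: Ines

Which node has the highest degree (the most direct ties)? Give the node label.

David

Degrees — David:3, Dee:2, Farah:1, Ines:2, Uma:1, Ximena:1.
The maximum is 3, attained only by David.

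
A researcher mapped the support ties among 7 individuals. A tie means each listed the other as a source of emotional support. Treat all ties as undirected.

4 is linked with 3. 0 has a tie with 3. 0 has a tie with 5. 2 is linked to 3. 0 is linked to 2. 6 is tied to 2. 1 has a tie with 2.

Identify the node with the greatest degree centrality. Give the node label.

2

Degrees — 0:3, 1:1, 2:4, 3:3, 4:1, 5:1, 6:1.
The maximum is 4, attained only by 2.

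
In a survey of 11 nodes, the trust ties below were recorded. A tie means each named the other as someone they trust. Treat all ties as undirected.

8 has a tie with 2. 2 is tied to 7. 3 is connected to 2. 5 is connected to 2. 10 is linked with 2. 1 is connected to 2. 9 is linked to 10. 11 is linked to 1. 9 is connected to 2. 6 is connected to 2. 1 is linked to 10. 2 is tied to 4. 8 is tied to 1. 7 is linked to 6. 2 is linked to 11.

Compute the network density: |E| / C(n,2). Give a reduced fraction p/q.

3/11

There are 15 edges and 11 nodes, so the maximum possible is C(11,2) = 55.
Density = 15/55 = 3/11.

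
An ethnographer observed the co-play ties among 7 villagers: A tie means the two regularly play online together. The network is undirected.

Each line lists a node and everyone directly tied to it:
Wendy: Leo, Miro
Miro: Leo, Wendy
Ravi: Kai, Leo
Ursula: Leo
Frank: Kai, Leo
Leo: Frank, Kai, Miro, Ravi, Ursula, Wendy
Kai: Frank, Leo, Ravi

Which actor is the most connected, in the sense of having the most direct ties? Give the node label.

Leo

Degrees — Frank:2, Kai:3, Leo:6, Miro:2, Ravi:2, Ursula:1, Wendy:2.
The maximum is 6, attained only by Leo.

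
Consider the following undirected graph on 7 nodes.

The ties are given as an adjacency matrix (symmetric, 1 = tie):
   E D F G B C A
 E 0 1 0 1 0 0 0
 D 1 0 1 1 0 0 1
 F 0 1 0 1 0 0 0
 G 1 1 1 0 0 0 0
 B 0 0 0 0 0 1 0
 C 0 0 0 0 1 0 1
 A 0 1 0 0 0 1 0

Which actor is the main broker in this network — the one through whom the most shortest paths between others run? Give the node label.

D

Unnormalized betweenness of each node: A:8, B:0, C:5, D:19/2, E:0, F:0, G:1/2.
D has the largest value, 19/2, making it the main broker — the node through which the most shortest paths run.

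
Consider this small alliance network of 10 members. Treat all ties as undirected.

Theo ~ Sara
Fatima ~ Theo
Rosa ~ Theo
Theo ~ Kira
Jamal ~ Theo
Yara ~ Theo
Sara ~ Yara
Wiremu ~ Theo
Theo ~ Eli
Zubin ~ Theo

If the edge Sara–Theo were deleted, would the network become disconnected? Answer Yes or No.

Even without that edge, Sara still reaches Theo via Sara – Yara – Theo, so the network stays connected. Not a bridge.

No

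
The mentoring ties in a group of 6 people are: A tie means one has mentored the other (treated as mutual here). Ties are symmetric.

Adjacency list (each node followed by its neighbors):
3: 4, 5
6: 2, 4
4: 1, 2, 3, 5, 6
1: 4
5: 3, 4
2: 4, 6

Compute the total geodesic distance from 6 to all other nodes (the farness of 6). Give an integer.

8

Distances from 6: 1:2, 2:1, 3:2, 4:1, 5:2.
Sum = 2 + 1 + 2 + 1 + 2 = 8.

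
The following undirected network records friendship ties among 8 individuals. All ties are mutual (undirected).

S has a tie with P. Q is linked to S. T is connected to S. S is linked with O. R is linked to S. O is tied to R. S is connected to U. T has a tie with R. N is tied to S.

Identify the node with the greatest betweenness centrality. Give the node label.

S

Unnormalized betweenness of each node: N:0, O:0, P:0, Q:0, R:1/2, S:37/2, T:0, U:0.
S has the largest value, 37/2, making it the main broker — the node through which the most shortest paths run.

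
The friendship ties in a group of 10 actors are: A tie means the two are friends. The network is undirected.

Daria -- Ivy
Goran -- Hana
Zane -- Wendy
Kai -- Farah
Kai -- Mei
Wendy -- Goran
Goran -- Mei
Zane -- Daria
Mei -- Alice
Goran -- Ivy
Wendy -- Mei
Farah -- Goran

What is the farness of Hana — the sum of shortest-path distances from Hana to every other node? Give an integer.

21

Distances from Hana: Alice:3, Daria:3, Farah:2, Goran:1, Ivy:2, Kai:3, Mei:2, Wendy:2, Zane:3.
Sum = 3 + 3 + 2 + 1 + 2 + 3 + 2 + 2 + 3 = 21.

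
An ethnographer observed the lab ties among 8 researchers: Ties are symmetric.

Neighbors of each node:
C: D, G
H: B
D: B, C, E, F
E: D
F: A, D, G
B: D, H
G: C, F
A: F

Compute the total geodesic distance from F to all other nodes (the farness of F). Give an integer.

12

Distances from F: A:1, B:2, C:2, D:1, E:2, G:1, H:3.
Sum = 1 + 2 + 2 + 1 + 2 + 1 + 3 = 12.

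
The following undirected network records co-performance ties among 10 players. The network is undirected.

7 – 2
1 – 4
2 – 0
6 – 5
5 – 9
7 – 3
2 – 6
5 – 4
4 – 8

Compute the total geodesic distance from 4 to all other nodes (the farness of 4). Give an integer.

Distances from 4: 0:4, 1:1, 2:3, 3:5, 5:1, 6:2, 7:4, 8:1, 9:2.
Sum = 4 + 1 + 3 + 5 + 1 + 2 + 4 + 1 + 2 = 23.

23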